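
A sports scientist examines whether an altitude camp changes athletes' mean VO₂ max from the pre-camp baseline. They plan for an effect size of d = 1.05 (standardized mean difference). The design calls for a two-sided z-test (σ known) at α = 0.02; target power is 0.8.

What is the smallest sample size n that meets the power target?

Set Φ(δ − 2.326) = 0.8; then δ − 2.326 = Φ⁻¹(0.8) = 0.842, giving δ = 3.168.
(For δ > 0 the lower-tail rejection region contributes negligibly to power, so the one-term inversion is standard.)
δ = d·√n ⇒ n = (δ/d)² = (3.168 / 1.05)² = 9.10.
Rounding up, n = 10.

n = 10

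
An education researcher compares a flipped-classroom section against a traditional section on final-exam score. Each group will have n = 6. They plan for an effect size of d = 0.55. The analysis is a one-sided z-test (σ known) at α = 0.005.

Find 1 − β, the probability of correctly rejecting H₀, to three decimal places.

Power ≈ 0.052

Noncentrality parameter: δ = d·√(n/2) = 0.55 × √(6/2) = 0.9526
One-sided α = 0.005 → critical value z_{0.005} = 2.576.
Power = P(Z > 2.576 − δ) = Φ(-1.623) = 0.0523.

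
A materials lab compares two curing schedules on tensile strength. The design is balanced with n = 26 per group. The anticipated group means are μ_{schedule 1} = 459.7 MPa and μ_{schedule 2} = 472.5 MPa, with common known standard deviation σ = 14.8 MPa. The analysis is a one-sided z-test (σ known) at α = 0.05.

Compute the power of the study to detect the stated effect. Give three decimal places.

Power ≈ 0.930

Standardized effect: d = |μ_{schedule 1} − μ_{schedule 2}| / σ = |459.7 − 472.5| / 14.8 = 0.8649
Noncentrality parameter: δ = d·√(n/2) = 0.8649 × √(26/2) = 3.1183
One-sided α = 0.05 → critical value z_{0.05} = 1.645.
Power = Φ(δ − 1.645) = Φ(1.473) = 0.9297.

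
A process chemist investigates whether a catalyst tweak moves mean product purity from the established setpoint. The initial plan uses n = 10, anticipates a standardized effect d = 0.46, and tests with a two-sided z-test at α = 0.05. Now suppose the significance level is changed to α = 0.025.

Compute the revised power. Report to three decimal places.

δ = d·√n = 0.46 × √10 = 1.4546 (unchanged). New critical value: z_{0.0125} = 2.241.
Revised power = Φ(δ − 2.241) + Φ(−δ − 2.241) = Φ(-0.787) + Φ(-3.696) = 0.2157 + 0.0001 = 0.2158.

Power ≈ 0.216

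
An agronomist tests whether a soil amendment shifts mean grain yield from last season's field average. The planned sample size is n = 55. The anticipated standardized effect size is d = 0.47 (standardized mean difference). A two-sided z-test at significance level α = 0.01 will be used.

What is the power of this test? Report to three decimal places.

Power ≈ 0.819

Noncentrality parameter: δ = d·√n = 0.47 × √55 = 3.4856
Critical value for a two-sided test at α = 0.01: z_{α/2} = 2.576.
Power = Φ(δ − 2.576) + Φ(−δ − 2.576) = Φ(0.910) + Φ(-6.061) = 0.8185 + 0.0000 = 0.8185.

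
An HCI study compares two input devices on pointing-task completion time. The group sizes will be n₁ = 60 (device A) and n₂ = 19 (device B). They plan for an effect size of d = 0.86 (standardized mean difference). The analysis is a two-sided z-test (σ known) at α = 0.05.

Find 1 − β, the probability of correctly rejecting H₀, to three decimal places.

Power ≈ 0.904

Noncentrality parameter: δ = d / √(1/n₁ + 1/n₂) = 0.86 / √(1/60 + 1/19) = 3.2669
Two-sided α = 0.05 → critical value z_{0.025} = 1.960.
Power = Φ(δ − 1.960) + Φ(−δ − 1.960) = Φ(1.307) + Φ(-5.227) = 0.9044 + 0.0000 = 0.9044.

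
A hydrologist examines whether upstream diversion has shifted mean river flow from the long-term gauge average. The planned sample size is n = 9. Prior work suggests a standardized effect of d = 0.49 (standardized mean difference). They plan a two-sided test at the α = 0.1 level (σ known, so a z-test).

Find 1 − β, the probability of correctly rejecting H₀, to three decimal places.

Noncentrality parameter: δ = d·√n = 0.49 × √9 = 1.4700
Two-sided α = 0.1 → critical value z_{0.05} = 1.645.
Power = Φ(δ − 1.645) + Φ(−δ − 1.645) = Φ(-0.175) + Φ(-3.115) = 0.4306 + 0.0009 = 0.4315.

Power ≈ 0.432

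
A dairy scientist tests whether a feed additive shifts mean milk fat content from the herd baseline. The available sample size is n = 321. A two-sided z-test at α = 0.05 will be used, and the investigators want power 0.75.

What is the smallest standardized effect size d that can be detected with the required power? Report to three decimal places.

Required noncentrality: δ = z_{0.025} + z_{0.25} = 1.960 + 0.674 = 2.634.
(The second rejection-region term Φ(−δ − z_{α/2}) is negligible and dropped.)
δ = d·√n ⇒ d = δ/√n = 2.634/√321 = 0.1470.

d ≈ 0.147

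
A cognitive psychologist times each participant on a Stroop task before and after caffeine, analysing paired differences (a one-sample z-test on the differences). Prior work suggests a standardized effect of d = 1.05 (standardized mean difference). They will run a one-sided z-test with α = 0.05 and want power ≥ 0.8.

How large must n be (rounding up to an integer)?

n = 6

Set Φ(δ − 1.645) = 0.8; then δ − 1.645 = Φ⁻¹(0.8) = 0.842, giving δ = 2.486.
δ = d·√n ⇒ n = (δ/d)² = (2.486 / 1.05)² = 5.61.
Rounding up, n = 6.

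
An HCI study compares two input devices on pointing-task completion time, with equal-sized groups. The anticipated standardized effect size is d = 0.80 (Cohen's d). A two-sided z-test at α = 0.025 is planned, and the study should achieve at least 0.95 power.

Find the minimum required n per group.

Set Φ(δ − 2.241) = 0.95; then δ − 2.241 = Φ⁻¹(0.95) = 1.645, giving δ = 3.886.
(For δ > 0 the lower-tail rejection region contributes negligibly to power, so the one-term inversion is standard.)
δ = d·√(n/2) ⇒ n = 2(δ/d)² = 2 × (3.886 / 0.80)² = 47.20.
Rounding up, n = 48 per group.

n = 48 per group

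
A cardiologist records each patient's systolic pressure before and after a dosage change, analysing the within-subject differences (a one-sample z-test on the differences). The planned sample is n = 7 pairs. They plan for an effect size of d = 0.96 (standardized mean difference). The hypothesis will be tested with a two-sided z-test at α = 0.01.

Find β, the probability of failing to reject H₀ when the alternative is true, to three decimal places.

Noncentrality parameter: λ = d·√n = 0.96 × √7 = 2.5399
Critical value for a two-sided test at α = 0.01: z_{α/2} = 2.576.
Power = Φ(λ − 2.576) + Φ(−λ − 2.576) = Φ(-0.036) + Φ(-5.116) = 0.4857 + 0.0000 = 0.4857.
Type II error: β = 1 − power = 1 − 0.4857 = 0.5143.

β ≈ 0.514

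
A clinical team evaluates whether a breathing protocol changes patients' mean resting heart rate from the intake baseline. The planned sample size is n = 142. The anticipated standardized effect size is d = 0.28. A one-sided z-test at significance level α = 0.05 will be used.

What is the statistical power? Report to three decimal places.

Power ≈ 0.955

Noncentrality parameter: δ = d·√n = 0.28 × √142 = 3.3366
One-sided α = 0.05 → critical value z_{0.05} = 1.645.
Power = P(Z > 1.645 − δ) = Φ(1.692) = 0.9547.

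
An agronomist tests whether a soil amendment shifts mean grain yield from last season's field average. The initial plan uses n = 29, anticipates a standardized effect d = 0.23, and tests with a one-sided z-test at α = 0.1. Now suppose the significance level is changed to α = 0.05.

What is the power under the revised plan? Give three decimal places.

Power ≈ 0.342

δ = d·√n = 0.23 × √29 = 1.2386 (unchanged). New critical value: z_{0.05} = 1.645.
Revised power = P(Z > 1.645 − δ) = Φ(-0.406) = 0.3423.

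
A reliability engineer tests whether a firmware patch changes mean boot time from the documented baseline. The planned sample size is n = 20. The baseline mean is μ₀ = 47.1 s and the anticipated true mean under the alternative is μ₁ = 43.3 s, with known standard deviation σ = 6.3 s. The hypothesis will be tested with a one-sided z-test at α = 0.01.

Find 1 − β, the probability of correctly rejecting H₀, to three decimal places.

Power ≈ 0.645

Standardized effect: d = |μ₁ − μ₀| / σ = |43.3 − 47.1| / 6.3 = 0.6032
Noncentrality parameter: δ = d·√n = 0.6032 × √20 = 2.6975
Critical value for a one-sided test at α = 0.01: z_α = 2.326.
Power = Φ(δ − 2.326) = Φ(0.371) = 0.6447.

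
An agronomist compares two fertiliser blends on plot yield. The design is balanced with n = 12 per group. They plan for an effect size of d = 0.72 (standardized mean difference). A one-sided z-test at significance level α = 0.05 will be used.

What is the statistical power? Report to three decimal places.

Power ≈ 0.547

Noncentrality parameter: δ = d·√(n/2) = 0.72 × √(12/2) = 1.7636
One-sided α = 0.05 → critical value z_{0.05} = 1.645.
Power = P(Z > 1.645 − δ) = Φ(0.119) = 0.5473.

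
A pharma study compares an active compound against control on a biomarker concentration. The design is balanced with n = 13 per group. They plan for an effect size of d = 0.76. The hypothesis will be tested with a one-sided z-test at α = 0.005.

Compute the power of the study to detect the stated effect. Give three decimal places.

Power ≈ 0.262

Noncentrality parameter: δ = d·√(n/2) = 0.76 × √(13/2) = 1.9376
Critical value for a one-sided test at α = 0.005: z_α = 2.576.
Power = Φ(δ − 2.576) = Φ(-0.638) = 0.2617.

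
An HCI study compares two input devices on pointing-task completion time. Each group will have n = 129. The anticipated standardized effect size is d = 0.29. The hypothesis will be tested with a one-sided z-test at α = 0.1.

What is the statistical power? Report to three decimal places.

Noncentrality parameter: δ = d·√(n/2) = 0.29 × √(129/2) = 2.3290
One-sided α = 0.1 → critical value z_{0.1} = 1.282.
Power = Φ(δ − 1.282) = Φ(1.047) = 0.8526.

Power ≈ 0.853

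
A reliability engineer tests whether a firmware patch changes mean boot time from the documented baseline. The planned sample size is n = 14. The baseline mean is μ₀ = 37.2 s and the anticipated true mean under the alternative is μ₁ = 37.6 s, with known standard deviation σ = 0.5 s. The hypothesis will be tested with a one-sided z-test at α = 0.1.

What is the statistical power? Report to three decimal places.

Standardized effect: d = |μ₁ − μ₀| / σ = |37.6 − 37.2| / 0.5 = 0.8000
Noncentrality parameter: λ = d·√n = 0.8000 × √14 = 2.9933
One-sided α = 0.1 → critical value z_{0.1} = 1.282.
Power = P(Z > 1.282 − λ) = Φ(1.712) = 0.9565.

Power ≈ 0.957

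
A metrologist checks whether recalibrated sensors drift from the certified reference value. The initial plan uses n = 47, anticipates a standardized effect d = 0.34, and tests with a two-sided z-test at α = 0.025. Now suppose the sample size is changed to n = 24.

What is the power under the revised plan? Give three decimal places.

Power ≈ 0.282

With n = 24: δ = d·√n = 0.34 × √24 = 1.6657. Critical value z_{0.0125} = 2.241.
Revised power = Φ(δ − 2.241) + Φ(−δ − 2.241) = Φ(-0.576) + Φ(-3.907) = 0.2824 + 0.0000 = 0.2824.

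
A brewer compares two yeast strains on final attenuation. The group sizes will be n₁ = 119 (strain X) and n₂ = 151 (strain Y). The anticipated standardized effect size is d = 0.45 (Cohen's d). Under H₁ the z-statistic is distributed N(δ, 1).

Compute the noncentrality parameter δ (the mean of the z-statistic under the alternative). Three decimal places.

δ ≈ 3.671

δ = d / √(1/n₁ + 1/n₂) = 0.45 / √(1/119 + 1/151) = 3.6711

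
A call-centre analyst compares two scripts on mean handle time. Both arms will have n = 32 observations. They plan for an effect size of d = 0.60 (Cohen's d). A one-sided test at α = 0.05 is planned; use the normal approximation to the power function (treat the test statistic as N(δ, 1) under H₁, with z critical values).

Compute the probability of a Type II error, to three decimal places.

Noncentrality parameter: δ = d·√(n/2) = 0.60 × √(32/2) = 2.4000
One-sided α = 0.05 → critical value z_{0.05} = 1.645.
Power = P(Z > 1.645 − δ) = Φ(0.755) = 0.7749.
Type II error: β = 1 − power = 1 − 0.7749 = 0.2251.

β ≈ 0.225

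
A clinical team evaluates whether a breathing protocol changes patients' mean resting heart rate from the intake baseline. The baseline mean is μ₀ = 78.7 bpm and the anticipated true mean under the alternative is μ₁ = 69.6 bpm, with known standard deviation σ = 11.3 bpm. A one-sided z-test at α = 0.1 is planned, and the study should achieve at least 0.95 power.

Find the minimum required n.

n = 14

Standardized effect: d = |μ₁ − μ₀| / σ = |69.6 − 78.7| / 11.3 = 0.8053
Set Φ(δ − 1.282) = 0.95; then δ − 1.282 = Φ⁻¹(0.95) = 1.645, giving δ = 2.926.
δ = d·√n ⇒ n = (δ/d)² = (2.926 / 0.8053)² = 13.21.
Round up to the next whole unit.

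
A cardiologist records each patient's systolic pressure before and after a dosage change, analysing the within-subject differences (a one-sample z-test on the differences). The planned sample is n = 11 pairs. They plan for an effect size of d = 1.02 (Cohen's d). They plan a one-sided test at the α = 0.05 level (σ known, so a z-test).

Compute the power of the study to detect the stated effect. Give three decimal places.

Noncentrality parameter: δ = d·√n = 1.02 × √11 = 3.3830
Critical value for a one-sided test at α = 0.05: z_α = 1.645.
Power = P(Z > 1.645 − δ) = Φ(1.738) = 0.9589.

Power ≈ 0.959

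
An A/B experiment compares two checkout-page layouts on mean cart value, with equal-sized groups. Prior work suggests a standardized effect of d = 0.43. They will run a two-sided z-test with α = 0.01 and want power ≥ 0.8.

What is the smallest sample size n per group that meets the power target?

For power 0.8 need Φ(δ − z_{0.005}) = 0.8, so δ = z_{0.005} + z_{0.20} = 2.576 + 0.842 = 3.417.
(For δ > 0 the lower-tail rejection region contributes negligibly to power, so the one-term inversion is standard.)
δ = d·√(n/2) ⇒ n = 2(δ/d)² = 2 × (3.417 / 0.43)² = 126.33.
Round up to the next whole unit.

n = 127 per group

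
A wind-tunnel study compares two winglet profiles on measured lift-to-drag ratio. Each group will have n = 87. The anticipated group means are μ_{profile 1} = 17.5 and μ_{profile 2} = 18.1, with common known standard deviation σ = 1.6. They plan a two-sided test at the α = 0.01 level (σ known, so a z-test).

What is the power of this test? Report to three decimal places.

Power ≈ 0.459

Standardized effect: d = |μ_{profile 1} − μ_{profile 2}| / σ = |17.5 − 18.1| / 1.6 = 0.3750
Noncentrality parameter: δ = d·√(n/2) = 0.3750 × √(87/2) = 2.4733
Two-sided α = 0.01 → critical value z_{0.005} = 2.576.
Power = Φ(δ − 2.576) + Φ(−δ − 2.576) = Φ(-0.103) + Φ(-5.049) = 0.4592 + 0.0000 = 0.4592.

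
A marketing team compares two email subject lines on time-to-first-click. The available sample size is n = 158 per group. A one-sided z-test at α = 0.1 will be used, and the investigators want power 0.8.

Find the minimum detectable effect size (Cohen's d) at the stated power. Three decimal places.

d ≈ 0.239

Required noncentrality: δ = z_{0.1} + z_{0.20} = 1.282 + 0.842 = 2.123.
δ = d·√(n/2) ⇒ d = δ/√(n/2) = 2.123/√(158/2) = 0.2389.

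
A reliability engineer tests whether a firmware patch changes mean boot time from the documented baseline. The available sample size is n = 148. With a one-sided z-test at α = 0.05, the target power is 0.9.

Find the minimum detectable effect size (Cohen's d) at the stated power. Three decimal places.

d ≈ 0.241

Need Φ(δ − 1.645) = 0.9, so δ = 1.645 + 1.282 = 2.926.
δ = d·√n ⇒ d = δ/√n = 2.926/√148 = 0.2405.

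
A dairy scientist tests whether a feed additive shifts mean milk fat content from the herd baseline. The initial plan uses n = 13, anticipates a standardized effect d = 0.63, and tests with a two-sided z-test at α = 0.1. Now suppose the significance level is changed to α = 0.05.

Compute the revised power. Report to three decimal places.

Power ≈ 0.622

δ = d·√n = 0.63 × √13 = 2.2715 (unchanged). New critical value: z_{0.025} = 1.960.
Revised power = Φ(δ − 1.960) + Φ(−δ − 1.960) = Φ(0.312) + Φ(-4.231) = 0.6223 + 0.0000 = 0.6223.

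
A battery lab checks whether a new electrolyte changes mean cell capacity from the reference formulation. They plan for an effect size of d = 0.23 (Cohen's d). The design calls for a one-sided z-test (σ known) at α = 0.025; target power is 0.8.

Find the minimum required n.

For power 0.8 need Φ(δ − z_{0.025}) = 0.8, so δ = z_{0.025} + z_{0.20} = 1.960 + 0.842 = 2.802.
δ = d·√n ⇒ n = (δ/d)² = (2.802 / 0.23)² = 148.37.
Rounding up, n = 149.

n = 149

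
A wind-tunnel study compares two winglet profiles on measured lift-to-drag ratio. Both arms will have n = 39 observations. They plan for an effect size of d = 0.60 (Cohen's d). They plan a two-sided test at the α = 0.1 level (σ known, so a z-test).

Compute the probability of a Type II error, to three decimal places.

β ≈ 0.158

Noncentrality parameter: δ = d·√(n/2) = 0.60 × √(39/2) = 2.6495
Two-sided α = 0.1 → critical value z_{0.05} = 1.645.
Power = Φ(δ − 1.645) + Φ(−δ − 1.645) = Φ(1.005) + Φ(-4.294) = 0.8425 + 0.0000 = 0.8425.
Type II error: β = 1 − power = 1 − 0.8425 = 0.1575.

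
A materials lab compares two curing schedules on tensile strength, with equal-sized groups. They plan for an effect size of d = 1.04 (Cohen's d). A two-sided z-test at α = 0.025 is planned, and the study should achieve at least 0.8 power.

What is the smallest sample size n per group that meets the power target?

For power 0.8 need Φ(δ − z_{0.0125}) = 0.8, so δ = z_{0.0125} + z_{0.20} = 2.241 + 0.842 = 3.083.
(For δ > 0 the lower-tail rejection region contributes negligibly to power, so the one-term inversion is standard.)
δ = d·√(n/2) ⇒ n = 2(δ/d)² = 2 × (3.083 / 1.04)² = 17.58.
Rounding up, n = 18 per group.

n = 18 per group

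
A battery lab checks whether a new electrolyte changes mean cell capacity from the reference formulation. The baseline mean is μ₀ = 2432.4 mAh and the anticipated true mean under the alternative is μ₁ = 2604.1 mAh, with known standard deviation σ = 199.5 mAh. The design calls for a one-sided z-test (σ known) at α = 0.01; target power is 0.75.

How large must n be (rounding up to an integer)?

Standardized effect: d = |μ₁ − μ₀| / σ = |2604.1 − 2432.4| / 199.5 = 0.8607
For power 0.75 need Φ(δ − z_{0.01}) = 0.75, so δ = z_{0.01} + z_{0.25} = 2.326 + 0.674 = 3.001.
δ = d·√n ⇒ n = (δ/d)² = (3.001 / 0.8607)² = 12.16.
Round up to the next whole unit.

n = 13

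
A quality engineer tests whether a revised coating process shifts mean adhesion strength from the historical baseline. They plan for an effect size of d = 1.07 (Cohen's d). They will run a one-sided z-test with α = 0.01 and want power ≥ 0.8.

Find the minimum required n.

n = 9

Set Φ(δ − 2.326) = 0.8; then δ − 2.326 = Φ⁻¹(0.8) = 0.842, giving δ = 3.168.
δ = d·√n ⇒ n = (δ/d)² = (3.168 / 1.07)² = 8.77.
Rounding up, n = 9.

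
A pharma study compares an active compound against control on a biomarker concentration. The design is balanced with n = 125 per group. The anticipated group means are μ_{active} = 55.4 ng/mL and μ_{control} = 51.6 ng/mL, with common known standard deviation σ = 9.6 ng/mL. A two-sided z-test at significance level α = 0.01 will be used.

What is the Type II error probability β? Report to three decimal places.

β ≈ 0.290

Standardized effect: d = |μ_{active} − μ_{control}| / σ = |55.4 − 51.6| / 9.6 = 0.3958
Noncentrality parameter: δ = d·√(n/2) = 0.3958 × √(125/2) = 3.1293
Two-sided α = 0.01 → critical value z_{0.005} = 2.576.
Power = Φ(δ − 2.576) + Φ(−δ − 2.576) = Φ(0.554) + Φ(-5.705) = 0.7100 + 0.0000 = 0.7100.
Type II error: β = 1 − power = 1 − 0.7100 = 0.2900.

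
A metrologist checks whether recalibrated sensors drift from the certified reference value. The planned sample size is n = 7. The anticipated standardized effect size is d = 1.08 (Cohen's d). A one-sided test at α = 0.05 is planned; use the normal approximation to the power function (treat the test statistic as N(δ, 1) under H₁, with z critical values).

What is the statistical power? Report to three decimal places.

Noncentrality parameter: δ = d·√n = 1.08 × √7 = 2.8574
One-sided α = 0.05 → critical value z_{0.05} = 1.645.
Power = P(Z > 1.645 − δ) = Φ(1.213) = 0.8874.

Power ≈ 0.887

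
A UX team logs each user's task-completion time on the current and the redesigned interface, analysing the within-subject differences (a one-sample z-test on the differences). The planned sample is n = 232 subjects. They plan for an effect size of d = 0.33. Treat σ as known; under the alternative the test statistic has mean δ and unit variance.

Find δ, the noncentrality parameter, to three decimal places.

δ ≈ 5.026

δ = d·√n = 0.33 × √232 = 5.0264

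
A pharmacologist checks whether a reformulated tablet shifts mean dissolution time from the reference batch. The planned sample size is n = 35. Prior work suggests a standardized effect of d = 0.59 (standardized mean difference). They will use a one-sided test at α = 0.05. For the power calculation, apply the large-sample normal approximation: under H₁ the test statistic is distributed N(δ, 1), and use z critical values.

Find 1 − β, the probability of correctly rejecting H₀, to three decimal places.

Noncentrality parameter: δ = d·√n = 0.59 × √35 = 3.4905
Critical value for a one-sided test at α = 0.05: z_α = 1.645.
Power = Φ(δ − 1.645) = Φ(1.846) = 0.9675.

Power ≈ 0.968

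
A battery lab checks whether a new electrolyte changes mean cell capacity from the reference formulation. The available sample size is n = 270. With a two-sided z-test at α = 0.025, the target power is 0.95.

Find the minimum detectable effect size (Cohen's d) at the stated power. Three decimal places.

Need Φ(δ − 2.241) = 0.95, so δ = 2.241 + 1.645 = 3.886.
(Lower-tail contribution to power is negligible for δ > 0.)
δ = d·√n ⇒ d = δ/√n = 3.886/√270 = 0.2365.

d ≈ 0.237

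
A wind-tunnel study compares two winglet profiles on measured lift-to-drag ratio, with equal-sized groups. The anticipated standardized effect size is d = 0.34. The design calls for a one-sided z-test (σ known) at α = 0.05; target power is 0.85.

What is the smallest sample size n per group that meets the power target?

For power 0.85 need Φ(δ − z_{0.05}) = 0.85, so δ = z_{0.05} + z_{0.15} = 1.645 + 1.036 = 2.681.
δ = d·√(n/2) ⇒ n = 2(δ/d)² = 2 × (2.681 / 0.34)² = 124.38.
Round up to the next whole unit.

n = 125 per group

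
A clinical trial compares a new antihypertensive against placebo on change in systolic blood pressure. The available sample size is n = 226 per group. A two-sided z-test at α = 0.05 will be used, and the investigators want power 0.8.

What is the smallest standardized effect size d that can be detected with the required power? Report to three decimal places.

d ≈ 0.264

Need Φ(δ − 1.960) = 0.8, so δ = 1.960 + 0.842 = 2.802.
(The second rejection-region term Φ(−δ − z_{α/2}) is negligible and dropped.)
δ = d·√(n/2) ⇒ d = δ/√(n/2) = 2.802/√(226/2) = 0.2636.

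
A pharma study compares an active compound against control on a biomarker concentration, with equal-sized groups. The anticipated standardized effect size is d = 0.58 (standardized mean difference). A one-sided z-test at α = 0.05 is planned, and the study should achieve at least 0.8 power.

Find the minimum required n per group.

For power 0.8 need Φ(δ − z_{0.05}) = 0.8, so δ = z_{0.05} + z_{0.20} = 1.645 + 0.842 = 2.486.
δ = d·√(n/2) ⇒ n = 2(δ/d)² = 2 × (2.486 / 0.58)² = 36.76.
Round up to the next whole unit.

n = 37 per group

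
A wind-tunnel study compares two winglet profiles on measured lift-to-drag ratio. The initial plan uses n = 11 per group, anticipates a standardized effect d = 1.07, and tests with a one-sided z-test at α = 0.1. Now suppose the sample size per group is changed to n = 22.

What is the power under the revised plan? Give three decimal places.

Power ≈ 0.988

With n = 22 per group: δ = d·√(n/2) = 1.07 × √(22/2) = 3.5488. Critical value z_{0.1} = 1.282.
Revised power = P(Z > 1.282 − δ) = Φ(2.267) = 0.9883.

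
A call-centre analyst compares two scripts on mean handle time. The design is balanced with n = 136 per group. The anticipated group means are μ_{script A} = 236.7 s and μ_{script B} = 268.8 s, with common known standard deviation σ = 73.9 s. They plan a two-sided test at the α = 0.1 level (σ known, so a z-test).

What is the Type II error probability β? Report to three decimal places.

β ≈ 0.026

Standardized effect: d = |μ_{script A} − μ_{script B}| / σ = |236.7 − 268.8| / 73.9 = 0.4344
Noncentrality parameter: δ = d·√(n/2) = 0.4344 × √(136/2) = 3.5819
Critical value for a two-sided test at α = 0.1: z_{α/2} = 1.645.
Power = Φ(δ − 1.645) + Φ(−δ − 1.645) = Φ(1.937) + Φ(-5.227) = 0.9736 + 0.0000 = 0.9736.
Type II error: β = 1 − power = 1 − 0.9736 = 0.0264.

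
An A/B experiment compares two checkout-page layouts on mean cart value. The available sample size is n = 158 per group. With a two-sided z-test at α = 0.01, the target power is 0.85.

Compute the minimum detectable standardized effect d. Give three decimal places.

Required noncentrality: δ = z_{0.005} + z_{0.15} = 2.576 + 1.036 = 3.612.
(The second rejection-region term Φ(−δ − z_{α/2}) is negligible and dropped.)
δ = d·√(n/2) ⇒ d = δ/√(n/2) = 3.612/√(158/2) = 0.4064.

d ≈ 0.406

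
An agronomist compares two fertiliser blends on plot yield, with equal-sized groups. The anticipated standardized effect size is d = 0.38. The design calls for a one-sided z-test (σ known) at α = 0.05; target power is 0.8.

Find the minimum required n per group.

n = 86 per group

For power 0.8 need Φ(δ − z_{0.05}) = 0.8, so δ = z_{0.05} + z_{0.20} = 1.645 + 0.842 = 2.486.
δ = d·√(n/2) ⇒ n = 2(δ/d)² = 2 × (2.486 / 0.38)² = 85.63.
Round up to the next whole unit.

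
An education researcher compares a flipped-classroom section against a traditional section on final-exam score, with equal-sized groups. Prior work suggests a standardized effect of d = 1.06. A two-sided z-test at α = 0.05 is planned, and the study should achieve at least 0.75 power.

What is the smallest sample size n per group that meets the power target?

n = 13 per group

For power 0.75 need Φ(δ − z_{0.025}) = 0.75, so δ = z_{0.025} + z_{0.25} = 1.960 + 0.674 = 2.634.
(The Φ(−δ − z_{α/2}) term is vanishingly small for δ > 0 and is dropped in the standard sample-size formula.)
δ = d·√(n/2) ⇒ n = 2(δ/d)² = 2 × (2.634 / 1.06)² = 12.35.
Rounding up, n = 13 per group.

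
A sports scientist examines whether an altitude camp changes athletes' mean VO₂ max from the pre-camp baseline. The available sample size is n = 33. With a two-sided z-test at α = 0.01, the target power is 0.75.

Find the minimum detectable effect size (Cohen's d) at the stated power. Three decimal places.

d ≈ 0.566

Need Φ(δ − 2.576) = 0.75, so δ = 2.576 + 0.674 = 3.250.
(The second rejection-region term Φ(−δ − z_{α/2}) is negligible and dropped.)
δ = d·√n ⇒ d = δ/√n = 3.250/√33 = 0.5658.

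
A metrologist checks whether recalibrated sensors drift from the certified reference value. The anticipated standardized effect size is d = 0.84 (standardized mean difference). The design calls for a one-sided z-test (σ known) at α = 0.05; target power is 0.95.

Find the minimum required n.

Set Φ(δ − 1.645) = 0.95; then δ − 1.645 = Φ⁻¹(0.95) = 1.645, giving δ = 3.290.
δ = d·√n ⇒ n = (δ/d)² = (3.290 / 0.84)² = 15.34.
Rounding up, n = 16.

n = 16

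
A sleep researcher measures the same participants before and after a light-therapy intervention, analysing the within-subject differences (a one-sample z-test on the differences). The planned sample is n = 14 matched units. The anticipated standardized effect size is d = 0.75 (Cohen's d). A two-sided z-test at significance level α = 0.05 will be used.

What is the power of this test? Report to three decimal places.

Power ≈ 0.801

Noncentrality parameter: δ = d·√n = 0.75 × √14 = 2.8062
Two-sided α = 0.05 → critical value z_{0.025} = 1.960.
Power = Φ(δ − 1.960) + Φ(−δ − 1.960) = Φ(0.846) + Φ(-4.766) = 0.8013 + 0.0000 = 0.8013.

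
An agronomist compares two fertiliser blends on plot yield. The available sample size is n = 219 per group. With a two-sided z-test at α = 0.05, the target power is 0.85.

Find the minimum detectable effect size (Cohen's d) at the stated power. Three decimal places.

d ≈ 0.286

Need Φ(δ − 1.960) = 0.85, so δ = 1.960 + 1.036 = 2.996.
(The second rejection-region term Φ(−δ − z_{α/2}) is negligible and dropped.)
δ = d·√(n/2) ⇒ d = δ/√(n/2) = 2.996/√(219/2) = 0.2863.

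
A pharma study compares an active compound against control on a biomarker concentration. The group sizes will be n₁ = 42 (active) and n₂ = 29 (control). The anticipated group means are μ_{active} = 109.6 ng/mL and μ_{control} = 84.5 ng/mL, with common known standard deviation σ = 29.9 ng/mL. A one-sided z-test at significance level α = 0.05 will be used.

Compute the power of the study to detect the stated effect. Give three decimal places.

Standardized effect: d = |μ_{active} − μ_{control}| / σ = |109.6 − 84.5| / 29.9 = 0.8395
Noncentrality parameter: δ = d / √(1/n₁ + 1/n₂) = 0.8395 / √(1/42 + 1/29) = 3.4769
Critical value for a one-sided test at α = 0.05: z_α = 1.645.
Power = Φ(δ − 1.645) = Φ(1.832) = 0.9665.

Power ≈ 0.967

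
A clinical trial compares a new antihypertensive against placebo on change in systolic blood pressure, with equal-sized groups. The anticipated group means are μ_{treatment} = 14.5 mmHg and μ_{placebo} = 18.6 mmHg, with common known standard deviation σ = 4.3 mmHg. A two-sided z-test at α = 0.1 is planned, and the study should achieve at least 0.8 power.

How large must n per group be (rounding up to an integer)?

n = 14 per group

Standardized effect: d = |μ_{treatment} − μ_{placebo}| / σ = |14.5 − 18.6| / 4.3 = 0.9535
Set Φ(δ − 1.645) = 0.8; then δ − 1.645 = Φ⁻¹(0.8) = 0.842, giving δ = 2.486.
(For δ > 0 the lower-tail rejection region contributes negligibly to power, so the one-term inversion is standard.)
δ = d·√(n/2) ⇒ n = 2(δ/d)² = 2 × (2.486 / 0.9535)² = 13.60.
Round up to the next whole unit.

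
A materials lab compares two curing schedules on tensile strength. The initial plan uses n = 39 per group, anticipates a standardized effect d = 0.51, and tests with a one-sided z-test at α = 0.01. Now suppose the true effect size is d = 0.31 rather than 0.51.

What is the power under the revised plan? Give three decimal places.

Power ≈ 0.169

With d = 0.31: δ = d·√(n/2) = 0.31 × √(39/2) = 1.3689. Critical value z_{0.01} = 2.326.
Revised power = P(Z > 2.326 − δ) = Φ(-0.957) = 0.1692.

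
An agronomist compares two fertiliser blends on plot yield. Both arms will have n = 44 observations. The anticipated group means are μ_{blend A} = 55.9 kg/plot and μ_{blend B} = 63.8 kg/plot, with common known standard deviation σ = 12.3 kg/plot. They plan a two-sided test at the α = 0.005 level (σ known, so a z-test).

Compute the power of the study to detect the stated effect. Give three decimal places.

Power ≈ 0.581

Standardized effect: d = |μ_{blend A} − μ_{blend B}| / σ = |55.9 − 63.8| / 12.3 = 0.6423
Noncentrality parameter: δ = d·√(n/2) = 0.6423 × √(44/2) = 3.0125
Two-sided α = 0.005 → critical value z_{0.0025} = 2.807.
Power = Φ(δ − 2.807) + Φ(−δ − 2.807) = Φ(0.206) + Φ(-5.820) = 0.5814 + 0.0000 = 0.5814.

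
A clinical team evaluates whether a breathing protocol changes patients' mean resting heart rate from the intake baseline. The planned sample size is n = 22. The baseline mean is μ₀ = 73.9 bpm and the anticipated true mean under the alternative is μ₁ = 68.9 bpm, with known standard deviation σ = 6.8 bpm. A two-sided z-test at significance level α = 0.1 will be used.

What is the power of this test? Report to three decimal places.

Standardized effect: d = |μ₁ − μ₀| / σ = |68.9 − 73.9| / 6.8 = 0.7353
Noncentrality parameter: δ = d·√n = 0.7353 × √22 = 3.4488
Critical value for a two-sided test at α = 0.1: z_{α/2} = 1.645.
Power = Φ(δ − 1.645) + Φ(−δ − 1.645) = Φ(1.804) + Φ(-5.094) = 0.9644 + 0.0000 = 0.9644.

Power ≈ 0.964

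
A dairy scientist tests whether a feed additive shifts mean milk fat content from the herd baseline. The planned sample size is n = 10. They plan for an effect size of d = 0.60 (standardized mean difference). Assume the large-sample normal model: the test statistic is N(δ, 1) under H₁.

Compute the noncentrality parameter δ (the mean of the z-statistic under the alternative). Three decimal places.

δ ≈ 1.897

δ = d·√n = 0.60 × √10 = 1.8974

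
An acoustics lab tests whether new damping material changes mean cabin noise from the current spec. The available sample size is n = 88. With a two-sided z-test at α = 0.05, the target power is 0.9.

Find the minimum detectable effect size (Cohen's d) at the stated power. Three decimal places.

d ≈ 0.346

Need Φ(δ − 1.960) = 0.9, so δ = 1.960 + 1.282 = 3.242.
(The second rejection-region term Φ(−δ − z_{α/2}) is negligible and dropped.)
δ = d·√n ⇒ d = δ/√n = 3.242/√88 = 0.3455.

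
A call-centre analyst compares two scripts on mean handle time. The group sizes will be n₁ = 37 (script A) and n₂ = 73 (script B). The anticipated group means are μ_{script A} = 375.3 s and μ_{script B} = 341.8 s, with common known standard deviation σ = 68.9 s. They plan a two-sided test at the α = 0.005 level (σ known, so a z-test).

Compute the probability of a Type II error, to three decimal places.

Standardized effect: d = |μ_{script A} − μ_{script B}| / σ = |375.3 − 341.8| / 68.9 = 0.4862
Noncentrality parameter: δ = d / √(1/n₁ + 1/n₂) = 0.4862 / √(1/37 + 1/73) = 2.4093
Critical value for a two-sided test at α = 0.005: z_{α/2} = 2.807.
Power = Φ(δ − 2.807) + Φ(−δ − 2.807) = Φ(-0.398) + Φ(-5.216) = 0.3454 + 0.0000 = 0.3454.
Type II error: β = 1 − power = 1 − 0.3454 = 0.6546.

β ≈ 0.655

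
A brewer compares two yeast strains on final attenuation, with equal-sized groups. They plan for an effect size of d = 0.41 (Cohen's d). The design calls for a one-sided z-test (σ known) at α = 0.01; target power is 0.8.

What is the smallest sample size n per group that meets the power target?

Set Φ(δ − 2.326) = 0.8; then δ − 2.326 = Φ⁻¹(0.8) = 0.842, giving δ = 3.168.
δ = d·√(n/2) ⇒ n = 2(δ/d)² = 2 × (3.168 / 0.41)² = 119.41.
Round up to the next whole unit.

n = 120 per group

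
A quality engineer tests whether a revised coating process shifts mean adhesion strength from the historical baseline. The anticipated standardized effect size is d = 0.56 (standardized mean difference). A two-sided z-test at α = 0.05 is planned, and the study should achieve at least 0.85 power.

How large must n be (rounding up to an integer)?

For power 0.85 need Φ(δ − z_{0.025}) = 0.85, so δ = z_{0.025} + z_{0.15} = 1.960 + 1.036 = 2.996.
(Ignoring the negligible lower-tail rejection probability gives the usual closed-form inversion.)
δ = d·√n ⇒ n = (δ/d)² = (2.996 / 0.56)² = 28.63.
Round up to the next whole unit.

n = 29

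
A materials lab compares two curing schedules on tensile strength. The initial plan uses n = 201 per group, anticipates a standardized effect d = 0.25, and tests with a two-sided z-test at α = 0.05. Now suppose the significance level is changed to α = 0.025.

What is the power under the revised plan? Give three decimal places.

δ = d·√(n/2) = 0.25 × √(201/2) = 2.5062 (unchanged). New critical value: z_{0.0125} = 2.241.
Revised power = Φ(δ − 2.241) + Φ(−δ − 2.241) = Φ(0.265) + Φ(-4.748) = 0.6044 + 0.0000 = 0.6044.

Power ≈ 0.604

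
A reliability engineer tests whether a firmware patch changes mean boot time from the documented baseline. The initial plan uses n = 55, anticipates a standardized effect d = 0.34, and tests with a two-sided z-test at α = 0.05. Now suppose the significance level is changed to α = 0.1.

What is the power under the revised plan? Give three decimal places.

Power ≈ 0.810

δ = d·√n = 0.34 × √55 = 2.5215 (unchanged). New critical value: z_{0.05} = 1.645.
Revised power = Φ(δ − 1.645) + Φ(−δ − 1.645) = Φ(0.877) + Φ(-4.166) = 0.8097 + 0.0000 = 0.8097.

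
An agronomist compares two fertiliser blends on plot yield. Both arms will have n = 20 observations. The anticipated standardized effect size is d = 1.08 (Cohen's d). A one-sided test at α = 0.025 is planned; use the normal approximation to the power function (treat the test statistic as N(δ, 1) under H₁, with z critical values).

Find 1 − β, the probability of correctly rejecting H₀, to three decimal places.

Noncentrality parameter: λ = d·√(n/2) = 1.08 × √(20/2) = 3.4153
One-sided α = 0.025 → critical value z_{0.025} = 1.960.
Power = Φ(λ − 1.960) = Φ(1.455) = 0.9272.

Power ≈ 0.927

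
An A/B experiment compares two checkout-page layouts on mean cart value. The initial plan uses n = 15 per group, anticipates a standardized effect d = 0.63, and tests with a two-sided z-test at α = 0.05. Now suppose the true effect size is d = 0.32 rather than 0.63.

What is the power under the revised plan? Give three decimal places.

Power ≈ 0.142

With d = 0.32: δ = d·√(n/2) = 0.32 × √(15/2) = 0.8764. Critical value z_{0.025} = 1.960.
Revised power = Φ(δ − 1.960) + Φ(−δ − 1.960) = Φ(-1.084) + Φ(-2.836) = 0.1393 + 0.0023 = 0.1416.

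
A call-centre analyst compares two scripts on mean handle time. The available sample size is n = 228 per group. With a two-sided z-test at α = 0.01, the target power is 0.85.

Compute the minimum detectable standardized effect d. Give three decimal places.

Required noncentrality: δ = z_{0.005} + z_{0.15} = 2.576 + 1.036 = 3.612.
(Lower-tail contribution to power is negligible for δ > 0.)
δ = d·√(n/2) ⇒ d = δ/√(n/2) = 3.612/√(228/2) = 0.3383.

d ≈ 0.338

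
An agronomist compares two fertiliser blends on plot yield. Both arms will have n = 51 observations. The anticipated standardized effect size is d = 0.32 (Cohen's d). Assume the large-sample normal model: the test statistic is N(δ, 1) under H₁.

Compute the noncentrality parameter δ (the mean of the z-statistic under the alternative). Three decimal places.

δ ≈ 1.616

The noncentrality parameter scales effect size by the design's sample-size factor: δ = d·√(n/2) = 0.32 × √(51/2) = 1.6159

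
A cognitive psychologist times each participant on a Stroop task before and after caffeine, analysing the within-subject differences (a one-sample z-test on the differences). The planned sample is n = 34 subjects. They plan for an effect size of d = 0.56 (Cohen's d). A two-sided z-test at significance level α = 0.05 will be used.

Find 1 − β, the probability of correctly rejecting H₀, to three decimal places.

Power ≈ 0.904

Noncentrality parameter: δ = d·√n = 0.56 × √34 = 3.2653
Critical value for a two-sided test at α = 0.05: z_{α/2} = 1.960.
Power = Φ(δ − 1.960) + Φ(−δ − 1.960) = Φ(1.305) + Φ(-5.225) = 0.9041 + 0.0000 = 0.9041.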